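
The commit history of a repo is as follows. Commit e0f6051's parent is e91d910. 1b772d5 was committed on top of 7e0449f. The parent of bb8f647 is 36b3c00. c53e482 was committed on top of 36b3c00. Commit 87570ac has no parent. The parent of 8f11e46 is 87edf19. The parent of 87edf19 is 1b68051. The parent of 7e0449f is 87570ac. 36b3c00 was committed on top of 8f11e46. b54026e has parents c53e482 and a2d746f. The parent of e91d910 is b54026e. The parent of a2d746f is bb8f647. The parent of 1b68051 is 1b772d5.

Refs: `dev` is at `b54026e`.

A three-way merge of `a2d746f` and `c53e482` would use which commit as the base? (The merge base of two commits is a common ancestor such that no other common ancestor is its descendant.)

36b3c00

Ancestors of a2d746f: {1b68051, 1b772d5, 36b3c00, 7e0449f, 87570ac, 87edf19, 8f11e46, a2d746f, bb8f647}.
Ancestors of c53e482: {1b68051, 1b772d5, 36b3c00, 7e0449f, 87570ac, 87edf19, 8f11e46, c53e482}.
Common ancestors: {1b68051, 1b772d5, 36b3c00, 7e0449f, 87570ac, 87edf19, 8f11e46}.
Among these, 36b3c00 is not an ancestor of any other common ancestor — it is the merge base.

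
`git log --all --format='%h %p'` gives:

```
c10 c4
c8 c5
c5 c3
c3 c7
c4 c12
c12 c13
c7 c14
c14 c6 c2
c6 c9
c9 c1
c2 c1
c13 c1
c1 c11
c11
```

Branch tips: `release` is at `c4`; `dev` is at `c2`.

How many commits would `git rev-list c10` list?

Walking parent pointers from c10: reachable set = {c1, c10, c11, c12, c13, c4}.
That is 6 commits.

6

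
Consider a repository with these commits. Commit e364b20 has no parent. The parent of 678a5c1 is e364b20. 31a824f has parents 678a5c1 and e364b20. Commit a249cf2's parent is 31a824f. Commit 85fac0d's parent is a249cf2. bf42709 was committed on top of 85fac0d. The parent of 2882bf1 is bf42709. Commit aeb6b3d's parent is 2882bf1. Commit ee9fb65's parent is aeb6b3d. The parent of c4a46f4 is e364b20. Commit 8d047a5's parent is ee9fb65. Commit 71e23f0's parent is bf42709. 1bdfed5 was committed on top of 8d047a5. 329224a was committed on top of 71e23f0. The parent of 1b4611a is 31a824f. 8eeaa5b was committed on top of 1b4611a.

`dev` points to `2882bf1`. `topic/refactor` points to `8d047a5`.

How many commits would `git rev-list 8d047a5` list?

Walking parent pointers from 8d047a5: reachable set = {2882bf1, 31a824f, 678a5c1, 85fac0d, 8d047a5, a249cf2, aeb6b3d, bf42709, e364b20, ee9fb65}.
That is 10 commits.

10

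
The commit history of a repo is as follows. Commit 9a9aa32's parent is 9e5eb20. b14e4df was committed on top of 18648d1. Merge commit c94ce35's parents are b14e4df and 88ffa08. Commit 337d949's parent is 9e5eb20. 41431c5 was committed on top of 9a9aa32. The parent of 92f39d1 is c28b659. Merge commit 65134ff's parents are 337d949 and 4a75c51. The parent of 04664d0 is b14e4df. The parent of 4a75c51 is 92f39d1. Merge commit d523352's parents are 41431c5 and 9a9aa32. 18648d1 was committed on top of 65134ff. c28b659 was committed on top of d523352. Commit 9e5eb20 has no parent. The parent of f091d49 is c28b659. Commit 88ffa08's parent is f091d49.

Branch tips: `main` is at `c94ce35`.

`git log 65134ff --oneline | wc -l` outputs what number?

Walking parent pointers from 65134ff: reachable set = {337d949, 41431c5, 4a75c51, 65134ff, 92f39d1, 9a9aa32, 9e5eb20, c28b659, d523352}.
That is 9 commits.

9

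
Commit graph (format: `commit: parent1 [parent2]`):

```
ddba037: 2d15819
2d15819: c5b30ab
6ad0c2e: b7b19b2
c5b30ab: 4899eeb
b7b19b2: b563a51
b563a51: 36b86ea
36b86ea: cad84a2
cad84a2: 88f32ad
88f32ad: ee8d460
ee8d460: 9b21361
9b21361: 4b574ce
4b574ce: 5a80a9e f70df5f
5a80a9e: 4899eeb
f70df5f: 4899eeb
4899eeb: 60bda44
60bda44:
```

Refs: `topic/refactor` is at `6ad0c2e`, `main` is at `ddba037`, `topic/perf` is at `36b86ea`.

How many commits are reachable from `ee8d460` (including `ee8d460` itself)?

Walking parent pointers from ee8d460: reachable set = {4899eeb, 4b574ce, 5a80a9e, 60bda44, 9b21361, ee8d460, f70df5f}.
That is 7 commits.

7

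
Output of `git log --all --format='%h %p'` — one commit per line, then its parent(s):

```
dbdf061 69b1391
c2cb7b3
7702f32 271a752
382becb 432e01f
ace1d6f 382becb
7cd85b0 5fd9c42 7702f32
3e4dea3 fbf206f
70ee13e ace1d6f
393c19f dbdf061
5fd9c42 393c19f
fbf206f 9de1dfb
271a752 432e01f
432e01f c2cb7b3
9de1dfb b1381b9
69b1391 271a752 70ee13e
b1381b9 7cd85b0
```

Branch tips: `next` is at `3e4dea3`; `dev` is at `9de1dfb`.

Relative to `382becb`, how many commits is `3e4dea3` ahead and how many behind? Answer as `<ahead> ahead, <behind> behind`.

Reachable from 3e4dea3: {271a752, 382becb, 393c19f, 3e4dea3, 432e01f, 5fd9c42, 69b1391, 70ee13e, 7702f32, 7cd85b0, 9de1dfb, ace1d6f, b1381b9, c2cb7b3, dbdf061, fbf206f}.
Reachable from 382becb: {382becb, 432e01f, c2cb7b3}.
Only in 3e4dea3's history (ahead): {271a752, 393c19f, 3e4dea3, 5fd9c42, 69b1391, 70ee13e, 7702f32, 7cd85b0, 9de1dfb, ace1d6f, b1381b9, dbdf061, fbf206f} — 13.
Only in 382becb's history (behind): {} — 0.

13 ahead, 0 behind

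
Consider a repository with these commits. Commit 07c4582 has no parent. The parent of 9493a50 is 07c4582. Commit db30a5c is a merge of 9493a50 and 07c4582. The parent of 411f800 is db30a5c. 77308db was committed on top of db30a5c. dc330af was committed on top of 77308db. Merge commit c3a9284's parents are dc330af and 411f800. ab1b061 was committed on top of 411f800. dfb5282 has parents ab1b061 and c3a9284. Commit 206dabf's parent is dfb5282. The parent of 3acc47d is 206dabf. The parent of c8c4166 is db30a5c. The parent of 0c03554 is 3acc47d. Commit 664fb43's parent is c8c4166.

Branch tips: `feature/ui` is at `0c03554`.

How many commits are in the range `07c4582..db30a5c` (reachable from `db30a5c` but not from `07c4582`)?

2

Reachable from db30a5c: {07c4582, 9493a50, db30a5c}.
Reachable from 07c4582: {07c4582}.
In db30a5c's history but not 07c4582's: {9493a50, db30a5c} — 2 commits.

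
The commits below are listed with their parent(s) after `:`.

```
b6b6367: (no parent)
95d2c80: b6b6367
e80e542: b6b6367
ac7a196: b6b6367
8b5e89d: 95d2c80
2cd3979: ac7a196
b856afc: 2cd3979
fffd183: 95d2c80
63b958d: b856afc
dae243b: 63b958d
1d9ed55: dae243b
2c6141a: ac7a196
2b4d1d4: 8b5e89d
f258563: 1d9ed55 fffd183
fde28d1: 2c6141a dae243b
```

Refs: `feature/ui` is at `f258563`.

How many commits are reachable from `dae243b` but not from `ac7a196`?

4

Reachable from dae243b: {2cd3979, 63b958d, ac7a196, b6b6367, b856afc, dae243b}.
Reachable from ac7a196: {ac7a196, b6b6367}.
In dae243b's history but not ac7a196's: {2cd3979, 63b958d, b856afc, dae243b} — 4 commits.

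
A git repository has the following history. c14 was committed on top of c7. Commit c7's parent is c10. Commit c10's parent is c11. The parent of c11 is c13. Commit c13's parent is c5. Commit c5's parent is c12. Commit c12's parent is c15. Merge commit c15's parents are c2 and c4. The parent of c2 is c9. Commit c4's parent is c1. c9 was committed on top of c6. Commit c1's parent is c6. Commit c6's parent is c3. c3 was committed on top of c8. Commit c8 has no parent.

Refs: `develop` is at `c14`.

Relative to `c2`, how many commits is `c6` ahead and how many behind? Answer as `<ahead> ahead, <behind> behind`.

Reachable from c6: {c3, c6, c8}.
Reachable from c2: {c2, c3, c6, c8, c9}.
Only in c6's history (ahead): {} — 0.
Only in c2's history (behind): {c2, c9} — 2.

0 ahead, 2 behind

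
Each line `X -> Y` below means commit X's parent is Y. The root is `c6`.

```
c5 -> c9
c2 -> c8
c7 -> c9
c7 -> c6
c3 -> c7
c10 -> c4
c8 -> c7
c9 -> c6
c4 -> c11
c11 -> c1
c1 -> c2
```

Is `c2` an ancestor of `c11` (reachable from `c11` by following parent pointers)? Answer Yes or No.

Ancestors of c11 (commits reachable by following parents): {c1, c11, c2, c6, c7, c8, c9}.
c2 is in that set, so it is an ancestor of c11.

Yes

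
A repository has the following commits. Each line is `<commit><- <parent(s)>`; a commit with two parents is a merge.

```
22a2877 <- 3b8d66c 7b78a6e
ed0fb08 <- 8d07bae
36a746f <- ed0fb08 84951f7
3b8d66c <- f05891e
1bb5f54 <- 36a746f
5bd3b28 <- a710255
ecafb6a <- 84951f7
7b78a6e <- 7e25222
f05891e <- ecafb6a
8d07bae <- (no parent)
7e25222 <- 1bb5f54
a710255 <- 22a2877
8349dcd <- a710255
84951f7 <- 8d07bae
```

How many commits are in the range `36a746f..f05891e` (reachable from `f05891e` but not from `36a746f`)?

2

Reachable from f05891e: {84951f7, 8d07bae, ecafb6a, f05891e}.
Reachable from 36a746f: {36a746f, 84951f7, 8d07bae, ed0fb08}.
In f05891e's history but not 36a746f's: {ecafb6a, f05891e} — 2 commits.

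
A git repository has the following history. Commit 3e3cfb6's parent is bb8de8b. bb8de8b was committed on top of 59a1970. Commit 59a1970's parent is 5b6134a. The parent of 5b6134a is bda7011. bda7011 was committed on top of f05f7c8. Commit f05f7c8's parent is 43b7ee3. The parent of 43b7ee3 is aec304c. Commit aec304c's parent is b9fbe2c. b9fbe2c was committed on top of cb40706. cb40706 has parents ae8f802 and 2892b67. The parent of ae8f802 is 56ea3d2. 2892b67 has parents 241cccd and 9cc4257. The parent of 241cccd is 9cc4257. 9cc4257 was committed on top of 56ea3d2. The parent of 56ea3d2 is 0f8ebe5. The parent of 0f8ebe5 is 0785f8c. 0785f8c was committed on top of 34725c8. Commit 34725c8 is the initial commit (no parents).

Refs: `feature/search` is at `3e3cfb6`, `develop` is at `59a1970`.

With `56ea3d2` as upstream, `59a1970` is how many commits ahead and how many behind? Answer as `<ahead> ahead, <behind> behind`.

12 ahead, 0 behind

Reachable from 59a1970: {0785f8c, 0f8ebe5, 241cccd, 2892b67, 34725c8, 43b7ee3, 56ea3d2, 59a1970, 5b6134a, 9cc4257, ae8f802, aec304c, b9fbe2c, bda7011, cb40706, f05f7c8}.
Reachable from 56ea3d2: {0785f8c, 0f8ebe5, 34725c8, 56ea3d2}.
Only in 59a1970's history (ahead): {241cccd, 2892b67, 43b7ee3, 59a1970, 5b6134a, 9cc4257, ae8f802, aec304c, b9fbe2c, bda7011, cb40706, f05f7c8} — 12.
Only in 56ea3d2's history (behind): {} — 0.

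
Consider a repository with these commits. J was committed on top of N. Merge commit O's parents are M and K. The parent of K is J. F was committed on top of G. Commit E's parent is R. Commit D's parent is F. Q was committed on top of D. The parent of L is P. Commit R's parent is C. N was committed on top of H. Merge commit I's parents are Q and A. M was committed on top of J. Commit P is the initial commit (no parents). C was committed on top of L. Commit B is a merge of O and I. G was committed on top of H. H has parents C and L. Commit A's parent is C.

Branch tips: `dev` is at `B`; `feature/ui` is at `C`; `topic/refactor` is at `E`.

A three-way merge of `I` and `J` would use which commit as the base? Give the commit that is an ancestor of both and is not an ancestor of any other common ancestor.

Ancestors of I: {A, C, D, F, G, H, I, L, P, Q}.
Ancestors of J: {C, H, J, L, N, P}.
Common ancestors: {C, H, L, P}.
Among these, H is not an ancestor of any other common ancestor — it is the merge base.

H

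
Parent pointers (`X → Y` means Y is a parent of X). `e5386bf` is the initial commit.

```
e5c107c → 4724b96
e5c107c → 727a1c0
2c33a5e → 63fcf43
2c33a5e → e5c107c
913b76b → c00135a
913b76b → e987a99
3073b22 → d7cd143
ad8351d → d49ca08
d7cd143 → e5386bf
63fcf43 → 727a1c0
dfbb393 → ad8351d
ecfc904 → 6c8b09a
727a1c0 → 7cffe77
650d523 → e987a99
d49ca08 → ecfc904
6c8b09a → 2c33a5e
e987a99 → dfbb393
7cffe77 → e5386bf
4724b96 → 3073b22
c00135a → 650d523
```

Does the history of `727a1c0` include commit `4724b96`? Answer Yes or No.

Ancestors of 727a1c0: {727a1c0, 7cffe77, e5386bf}.
4724b96 is not in that set, so it is not an ancestor of 727a1c0.

No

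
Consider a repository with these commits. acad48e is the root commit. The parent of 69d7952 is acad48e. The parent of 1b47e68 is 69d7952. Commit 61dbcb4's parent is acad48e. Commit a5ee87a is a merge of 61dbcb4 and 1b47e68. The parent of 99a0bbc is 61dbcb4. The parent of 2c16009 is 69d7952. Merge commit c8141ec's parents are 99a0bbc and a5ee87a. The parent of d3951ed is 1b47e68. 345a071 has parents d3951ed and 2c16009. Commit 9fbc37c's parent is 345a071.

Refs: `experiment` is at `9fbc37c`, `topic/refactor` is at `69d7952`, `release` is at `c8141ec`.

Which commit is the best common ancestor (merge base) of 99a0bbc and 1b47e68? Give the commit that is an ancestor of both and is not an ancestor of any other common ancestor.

acad48e

Ancestors of 99a0bbc: {61dbcb4, 99a0bbc, acad48e}.
Ancestors of 1b47e68: {1b47e68, 69d7952, acad48e}.
Common ancestors: {acad48e}.
The only common ancestor is acad48e, so it is the merge base.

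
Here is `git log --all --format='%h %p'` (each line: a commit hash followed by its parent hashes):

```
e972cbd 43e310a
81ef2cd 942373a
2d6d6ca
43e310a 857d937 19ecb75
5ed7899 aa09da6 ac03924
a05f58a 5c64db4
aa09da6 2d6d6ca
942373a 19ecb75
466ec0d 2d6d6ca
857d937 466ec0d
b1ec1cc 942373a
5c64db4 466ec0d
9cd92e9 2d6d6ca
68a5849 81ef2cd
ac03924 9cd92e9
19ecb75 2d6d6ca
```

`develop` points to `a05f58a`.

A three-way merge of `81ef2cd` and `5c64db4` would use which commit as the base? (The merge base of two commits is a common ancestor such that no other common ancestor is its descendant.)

2d6d6ca

Ancestors of 81ef2cd: {19ecb75, 2d6d6ca, 81ef2cd, 942373a}.
Ancestors of 5c64db4: {2d6d6ca, 466ec0d, 5c64db4}.
Common ancestors: {2d6d6ca}.
The only common ancestor is 2d6d6ca, so it is the merge base.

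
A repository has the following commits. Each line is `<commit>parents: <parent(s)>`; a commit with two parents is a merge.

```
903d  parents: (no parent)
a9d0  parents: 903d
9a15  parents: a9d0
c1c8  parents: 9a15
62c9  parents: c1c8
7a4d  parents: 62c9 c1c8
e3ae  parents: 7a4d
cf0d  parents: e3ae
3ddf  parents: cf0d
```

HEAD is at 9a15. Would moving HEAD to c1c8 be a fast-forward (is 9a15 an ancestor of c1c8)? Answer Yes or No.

A fast-forward from 9a15 to c1c8 is possible iff 9a15 is an ancestor of c1c8.
Ancestors of c1c8: {903d, 9a15, a9d0, c1c8}.
9a15 is among them, so fast-forward is possible.

Yes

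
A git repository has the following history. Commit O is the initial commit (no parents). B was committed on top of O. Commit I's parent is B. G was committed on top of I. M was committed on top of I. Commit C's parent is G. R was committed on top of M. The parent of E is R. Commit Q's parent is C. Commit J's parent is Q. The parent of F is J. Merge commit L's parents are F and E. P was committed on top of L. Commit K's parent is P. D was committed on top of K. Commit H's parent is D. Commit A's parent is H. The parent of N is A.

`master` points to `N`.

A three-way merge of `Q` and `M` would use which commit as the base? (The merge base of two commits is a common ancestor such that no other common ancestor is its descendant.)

Ancestors of Q: {B, C, G, I, O, Q}.
Ancestors of M: {B, I, M, O}.
Common ancestors: {B, I, O}.
Among these, I is not an ancestor of any other common ancestor — it is the merge base.

I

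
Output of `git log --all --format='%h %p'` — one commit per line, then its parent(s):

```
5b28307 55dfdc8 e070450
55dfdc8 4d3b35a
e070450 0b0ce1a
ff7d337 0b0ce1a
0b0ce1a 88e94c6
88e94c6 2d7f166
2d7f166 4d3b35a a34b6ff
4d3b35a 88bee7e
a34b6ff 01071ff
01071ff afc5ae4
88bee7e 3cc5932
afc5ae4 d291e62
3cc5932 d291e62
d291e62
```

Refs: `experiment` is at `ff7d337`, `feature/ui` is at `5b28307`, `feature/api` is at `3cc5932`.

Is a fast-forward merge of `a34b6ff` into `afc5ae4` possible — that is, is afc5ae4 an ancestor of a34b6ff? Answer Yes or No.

Yes

A fast-forward from afc5ae4 to a34b6ff is possible iff afc5ae4 is an ancestor of a34b6ff.
Ancestors of a34b6ff: {01071ff, a34b6ff, afc5ae4, d291e62}.
afc5ae4 is among them, so fast-forward is possible.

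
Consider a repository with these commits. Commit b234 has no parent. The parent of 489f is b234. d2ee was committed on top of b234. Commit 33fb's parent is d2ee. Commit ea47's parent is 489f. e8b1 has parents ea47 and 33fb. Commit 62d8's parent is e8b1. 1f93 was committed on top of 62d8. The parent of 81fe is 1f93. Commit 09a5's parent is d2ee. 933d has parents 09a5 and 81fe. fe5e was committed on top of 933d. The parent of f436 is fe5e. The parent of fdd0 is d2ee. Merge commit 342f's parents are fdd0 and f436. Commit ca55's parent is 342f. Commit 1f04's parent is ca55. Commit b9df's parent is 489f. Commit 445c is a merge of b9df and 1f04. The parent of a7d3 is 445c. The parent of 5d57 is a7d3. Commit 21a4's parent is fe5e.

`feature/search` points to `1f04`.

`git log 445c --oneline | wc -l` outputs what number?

19

Walking parent pointers from 445c: reachable set = {09a5, 1f04, 1f93, 33fb, 342f, 445c, 489f, 62d8, 81fe, 933d, b234, b9df, ca55, d2ee, e8b1, ea47, f436, fdd0, fe5e}.
That is 19 commits.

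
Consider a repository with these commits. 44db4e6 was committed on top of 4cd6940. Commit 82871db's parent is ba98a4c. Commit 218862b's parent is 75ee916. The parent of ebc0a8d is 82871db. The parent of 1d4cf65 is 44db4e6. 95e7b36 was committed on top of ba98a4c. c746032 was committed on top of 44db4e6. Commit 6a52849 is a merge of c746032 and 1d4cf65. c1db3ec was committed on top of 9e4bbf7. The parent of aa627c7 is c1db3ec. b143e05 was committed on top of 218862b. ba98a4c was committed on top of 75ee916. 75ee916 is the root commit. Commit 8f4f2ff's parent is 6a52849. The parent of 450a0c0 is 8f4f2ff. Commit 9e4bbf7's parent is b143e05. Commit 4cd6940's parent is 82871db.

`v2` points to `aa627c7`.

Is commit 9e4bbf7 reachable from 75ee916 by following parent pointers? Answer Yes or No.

Ancestors of 75ee916: {75ee916}.
9e4bbf7 is not in that set, so it is not an ancestor of 75ee916.

No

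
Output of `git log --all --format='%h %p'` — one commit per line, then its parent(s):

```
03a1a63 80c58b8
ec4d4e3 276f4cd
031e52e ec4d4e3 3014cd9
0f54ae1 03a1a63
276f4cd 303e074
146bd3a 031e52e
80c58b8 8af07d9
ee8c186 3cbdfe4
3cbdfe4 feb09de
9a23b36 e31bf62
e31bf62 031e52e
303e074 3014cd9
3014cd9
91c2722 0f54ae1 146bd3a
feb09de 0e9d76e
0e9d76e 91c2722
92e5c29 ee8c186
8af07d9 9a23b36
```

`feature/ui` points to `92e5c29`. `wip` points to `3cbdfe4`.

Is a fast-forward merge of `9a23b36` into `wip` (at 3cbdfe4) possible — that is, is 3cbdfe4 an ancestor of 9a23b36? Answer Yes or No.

A fast-forward from 3cbdfe4 to 9a23b36 is possible iff 3cbdfe4 is an ancestor of 9a23b36.
Ancestors of 9a23b36: {031e52e, 276f4cd, 3014cd9, 303e074, 9a23b36, e31bf62, ec4d4e3}.
3cbdfe4 is not among them, so fast-forward is not possible.

No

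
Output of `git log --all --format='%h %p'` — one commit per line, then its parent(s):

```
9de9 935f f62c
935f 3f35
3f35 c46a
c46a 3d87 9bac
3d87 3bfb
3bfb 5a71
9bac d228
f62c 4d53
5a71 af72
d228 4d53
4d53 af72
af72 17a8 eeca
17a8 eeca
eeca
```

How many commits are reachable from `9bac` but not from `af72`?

3

Reachable from 9bac: {17a8, 4d53, 9bac, af72, d228, eeca}.
Reachable from af72: {17a8, af72, eeca}.
In 9bac's history but not af72's: {4d53, 9bac, d228} — 3 commits.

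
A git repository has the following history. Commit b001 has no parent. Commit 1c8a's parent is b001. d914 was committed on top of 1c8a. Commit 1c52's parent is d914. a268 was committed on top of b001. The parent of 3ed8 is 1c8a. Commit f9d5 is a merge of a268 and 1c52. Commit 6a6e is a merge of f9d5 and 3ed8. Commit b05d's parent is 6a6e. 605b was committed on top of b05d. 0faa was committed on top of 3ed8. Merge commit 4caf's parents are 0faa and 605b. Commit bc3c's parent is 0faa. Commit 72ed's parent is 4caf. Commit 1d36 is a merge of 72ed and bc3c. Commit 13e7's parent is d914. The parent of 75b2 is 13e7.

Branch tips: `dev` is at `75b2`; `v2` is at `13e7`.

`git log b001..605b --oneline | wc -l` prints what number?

9

Reachable from 605b: {1c52, 1c8a, 3ed8, 605b, 6a6e, a268, b001, b05d, d914, f9d5}.
Reachable from b001: {b001}.
In 605b's history but not b001's: {1c52, 1c8a, 3ed8, 605b, 6a6e, a268, b05d, d914, f9d5} — 9 commits.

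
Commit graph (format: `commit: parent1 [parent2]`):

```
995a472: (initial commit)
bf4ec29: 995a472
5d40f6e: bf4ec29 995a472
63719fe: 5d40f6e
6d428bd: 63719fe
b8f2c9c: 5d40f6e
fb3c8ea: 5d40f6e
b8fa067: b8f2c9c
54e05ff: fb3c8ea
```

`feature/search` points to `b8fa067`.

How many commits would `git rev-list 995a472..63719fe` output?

Reachable from 63719fe: {5d40f6e, 63719fe, 995a472, bf4ec29}.
Reachable from 995a472: {995a472}.
In 63719fe's history but not 995a472's: {5d40f6e, 63719fe, bf4ec29} — 3 commits.

3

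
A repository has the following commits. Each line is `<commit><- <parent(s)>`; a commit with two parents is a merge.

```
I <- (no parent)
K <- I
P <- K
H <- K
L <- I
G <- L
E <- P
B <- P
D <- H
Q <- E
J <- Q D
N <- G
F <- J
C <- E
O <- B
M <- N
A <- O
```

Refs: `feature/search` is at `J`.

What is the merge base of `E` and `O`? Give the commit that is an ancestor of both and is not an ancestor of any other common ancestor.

Ancestors of E: {E, I, K, P}.
Ancestors of O: {B, I, K, O, P}.
Common ancestors: {I, K, P}.
Among these, P is not an ancestor of any other common ancestor — it is the merge base.

P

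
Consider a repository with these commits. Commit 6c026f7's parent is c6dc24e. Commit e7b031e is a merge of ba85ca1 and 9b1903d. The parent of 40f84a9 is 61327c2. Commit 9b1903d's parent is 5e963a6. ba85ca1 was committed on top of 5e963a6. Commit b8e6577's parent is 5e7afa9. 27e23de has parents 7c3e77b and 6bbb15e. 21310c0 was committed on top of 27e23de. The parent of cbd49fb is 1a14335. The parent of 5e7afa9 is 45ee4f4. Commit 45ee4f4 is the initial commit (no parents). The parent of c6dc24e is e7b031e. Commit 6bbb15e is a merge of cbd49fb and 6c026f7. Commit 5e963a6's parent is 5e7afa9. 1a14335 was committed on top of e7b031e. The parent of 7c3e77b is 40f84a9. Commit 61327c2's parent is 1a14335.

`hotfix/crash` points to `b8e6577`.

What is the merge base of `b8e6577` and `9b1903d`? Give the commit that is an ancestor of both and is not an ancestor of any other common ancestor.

5e7afa9

Ancestors of b8e6577: {45ee4f4, 5e7afa9, b8e6577}.
Ancestors of 9b1903d: {45ee4f4, 5e7afa9, 5e963a6, 9b1903d}.
Common ancestors: {45ee4f4, 5e7afa9}.
Among these, 5e7afa9 is not an ancestor of any other common ancestor — it is the merge base.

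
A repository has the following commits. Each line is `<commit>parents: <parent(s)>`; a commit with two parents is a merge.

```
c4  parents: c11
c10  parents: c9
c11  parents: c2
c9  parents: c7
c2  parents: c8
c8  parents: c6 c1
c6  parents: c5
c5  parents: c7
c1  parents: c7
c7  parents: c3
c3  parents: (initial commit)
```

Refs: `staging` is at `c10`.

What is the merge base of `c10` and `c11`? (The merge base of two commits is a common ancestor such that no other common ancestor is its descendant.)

Ancestors of c10: {c10, c3, c7, c9}.
Ancestors of c11: {c1, c11, c2, c3, c5, c6, c7, c8}.
Common ancestors: {c3, c7}.
Among these, c7 is not an ancestor of any other common ancestor — it is the merge base.

c7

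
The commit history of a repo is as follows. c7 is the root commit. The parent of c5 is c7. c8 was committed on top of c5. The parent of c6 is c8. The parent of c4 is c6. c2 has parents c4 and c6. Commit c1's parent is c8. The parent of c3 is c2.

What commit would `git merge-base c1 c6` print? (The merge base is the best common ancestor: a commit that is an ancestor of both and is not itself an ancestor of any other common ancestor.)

Ancestors of c1: {c1, c5, c7, c8}.
Ancestors of c6: {c5, c6, c7, c8}.
Common ancestors: {c5, c7, c8}.
Among these, c8 is not an ancestor of any other common ancestor — it is the merge base.

c8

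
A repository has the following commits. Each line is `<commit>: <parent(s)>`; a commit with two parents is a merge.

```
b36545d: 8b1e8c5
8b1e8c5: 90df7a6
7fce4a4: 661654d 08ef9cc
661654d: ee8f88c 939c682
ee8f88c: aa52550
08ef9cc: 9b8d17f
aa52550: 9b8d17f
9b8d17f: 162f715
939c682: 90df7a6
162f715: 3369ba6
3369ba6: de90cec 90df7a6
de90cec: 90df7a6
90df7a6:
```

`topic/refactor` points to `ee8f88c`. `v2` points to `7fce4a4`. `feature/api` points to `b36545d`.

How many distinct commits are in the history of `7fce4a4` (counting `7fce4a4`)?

Walking parent pointers from 7fce4a4: reachable set = {08ef9cc, 162f715, 3369ba6, 661654d, 7fce4a4, 90df7a6, 939c682, 9b8d17f, aa52550, de90cec, ee8f88c}.
That is 11 commits.

11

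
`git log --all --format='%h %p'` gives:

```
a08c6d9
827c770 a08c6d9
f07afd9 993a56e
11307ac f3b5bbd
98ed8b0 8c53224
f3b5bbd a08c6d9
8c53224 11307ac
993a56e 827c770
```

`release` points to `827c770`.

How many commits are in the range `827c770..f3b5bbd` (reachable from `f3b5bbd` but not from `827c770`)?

Reachable from f3b5bbd: {a08c6d9, f3b5bbd}.
Reachable from 827c770: {827c770, a08c6d9}.
In f3b5bbd's history but not 827c770's: {f3b5bbd} — 1 commit.

1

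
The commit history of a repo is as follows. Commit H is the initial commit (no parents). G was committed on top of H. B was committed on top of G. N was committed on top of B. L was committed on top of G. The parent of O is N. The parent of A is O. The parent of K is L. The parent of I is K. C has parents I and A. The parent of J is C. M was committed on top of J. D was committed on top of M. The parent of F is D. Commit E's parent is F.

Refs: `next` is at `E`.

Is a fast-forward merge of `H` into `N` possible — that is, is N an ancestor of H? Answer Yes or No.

No

A fast-forward from N to H is possible iff N is an ancestor of H.
Ancestors of H: {H}.
N is not among them, so fast-forward is not possible.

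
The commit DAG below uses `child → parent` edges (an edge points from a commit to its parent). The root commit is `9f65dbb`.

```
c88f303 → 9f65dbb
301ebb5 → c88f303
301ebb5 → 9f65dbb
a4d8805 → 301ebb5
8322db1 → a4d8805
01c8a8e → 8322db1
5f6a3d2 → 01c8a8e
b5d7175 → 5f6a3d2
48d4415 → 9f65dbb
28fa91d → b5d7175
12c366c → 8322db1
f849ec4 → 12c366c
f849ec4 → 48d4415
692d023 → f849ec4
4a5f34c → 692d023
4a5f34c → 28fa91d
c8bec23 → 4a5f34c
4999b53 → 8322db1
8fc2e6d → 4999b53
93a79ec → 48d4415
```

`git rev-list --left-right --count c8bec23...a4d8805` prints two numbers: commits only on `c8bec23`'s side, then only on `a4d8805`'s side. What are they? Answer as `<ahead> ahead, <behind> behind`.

Reachable from c8bec23: {01c8a8e, 12c366c, 28fa91d, 301ebb5, 48d4415, 4a5f34c, 5f6a3d2, 692d023, 8322db1, 9f65dbb, a4d8805, b5d7175, c88f303, c8bec23, f849ec4}.
Reachable from a4d8805: {301ebb5, 9f65dbb, a4d8805, c88f303}.
Only in c8bec23's history (ahead): {01c8a8e, 12c366c, 28fa91d, 48d4415, 4a5f34c, 5f6a3d2, 692d023, 8322db1, b5d7175, c8bec23, f849ec4} — 11.
Only in a4d8805's history (behind): {} — 0.

11 ahead, 0 behind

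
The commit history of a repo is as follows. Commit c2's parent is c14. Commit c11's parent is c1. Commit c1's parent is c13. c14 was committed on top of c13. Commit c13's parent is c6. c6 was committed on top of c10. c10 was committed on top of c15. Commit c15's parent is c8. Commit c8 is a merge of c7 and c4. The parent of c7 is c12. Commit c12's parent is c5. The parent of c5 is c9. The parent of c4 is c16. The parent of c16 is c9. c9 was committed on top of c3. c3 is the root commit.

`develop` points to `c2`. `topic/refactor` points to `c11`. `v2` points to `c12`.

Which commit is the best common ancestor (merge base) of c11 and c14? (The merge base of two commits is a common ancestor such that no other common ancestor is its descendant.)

Ancestors of c11: {c1, c10, c11, c12, c13, c15, c16, c3, c4, c5, c6, c7, c8, c9}.
Ancestors of c14: {c10, c12, c13, c14, c15, c16, c3, c4, c5, c6, c7, c8, c9}.
Common ancestors: {c10, c12, c13, c15, c16, c3, c4, c5, c6, c7, c8, c9}.
Among these, c13 is not an ancestor of any other common ancestor — it is the merge base.

c13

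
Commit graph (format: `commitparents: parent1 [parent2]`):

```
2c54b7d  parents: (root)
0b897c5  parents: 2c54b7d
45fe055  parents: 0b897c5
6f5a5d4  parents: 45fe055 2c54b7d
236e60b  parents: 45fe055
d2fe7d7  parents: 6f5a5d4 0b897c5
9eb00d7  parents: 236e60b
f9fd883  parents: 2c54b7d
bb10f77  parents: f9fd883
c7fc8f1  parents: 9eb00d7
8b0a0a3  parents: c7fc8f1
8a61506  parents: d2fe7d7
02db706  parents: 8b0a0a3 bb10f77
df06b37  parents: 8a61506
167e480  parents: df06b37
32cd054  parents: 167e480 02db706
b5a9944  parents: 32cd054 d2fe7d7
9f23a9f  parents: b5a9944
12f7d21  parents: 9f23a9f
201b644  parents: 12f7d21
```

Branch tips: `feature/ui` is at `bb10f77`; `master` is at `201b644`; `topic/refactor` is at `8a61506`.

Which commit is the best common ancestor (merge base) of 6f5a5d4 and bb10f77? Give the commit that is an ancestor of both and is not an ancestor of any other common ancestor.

2c54b7d

Ancestors of 6f5a5d4: {0b897c5, 2c54b7d, 45fe055, 6f5a5d4}.
Ancestors of bb10f77: {2c54b7d, bb10f77, f9fd883}.
Common ancestors: {2c54b7d}.
The only common ancestor is 2c54b7d, so it is the merge base.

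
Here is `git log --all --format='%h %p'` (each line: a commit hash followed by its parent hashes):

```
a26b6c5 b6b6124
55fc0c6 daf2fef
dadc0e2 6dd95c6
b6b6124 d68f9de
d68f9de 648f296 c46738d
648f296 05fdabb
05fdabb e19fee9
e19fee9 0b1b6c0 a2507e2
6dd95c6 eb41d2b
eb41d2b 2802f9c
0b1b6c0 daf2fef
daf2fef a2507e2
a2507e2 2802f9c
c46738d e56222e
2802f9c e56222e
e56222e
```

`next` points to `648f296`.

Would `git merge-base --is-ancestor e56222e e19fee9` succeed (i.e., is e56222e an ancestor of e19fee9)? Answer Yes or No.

Yes

Ancestors of e19fee9 (commits reachable by following parents): {0b1b6c0, 2802f9c, a2507e2, daf2fef, e19fee9, e56222e}.
e56222e is in that set, so it is an ancestor of e19fee9.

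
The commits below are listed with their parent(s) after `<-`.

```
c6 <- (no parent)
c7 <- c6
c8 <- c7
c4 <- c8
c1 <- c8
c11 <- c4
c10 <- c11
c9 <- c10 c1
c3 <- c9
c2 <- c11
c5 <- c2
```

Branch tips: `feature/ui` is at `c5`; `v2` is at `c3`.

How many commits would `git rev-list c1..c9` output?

Reachable from c9: {c1, c10, c11, c4, c6, c7, c8, c9}.
Reachable from c1: {c1, c6, c7, c8}.
In c9's history but not c1's: {c10, c11, c4, c9} — 4 commits.

4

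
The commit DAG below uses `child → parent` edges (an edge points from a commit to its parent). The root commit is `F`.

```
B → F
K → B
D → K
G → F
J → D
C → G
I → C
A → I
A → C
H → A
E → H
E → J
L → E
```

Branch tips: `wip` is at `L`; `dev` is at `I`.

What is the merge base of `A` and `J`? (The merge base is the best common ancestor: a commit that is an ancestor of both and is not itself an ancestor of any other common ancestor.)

Ancestors of A: {A, C, F, G, I}.
Ancestors of J: {B, D, F, J, K}.
Common ancestors: {F}.
The only common ancestor is F, so it is the merge base.

F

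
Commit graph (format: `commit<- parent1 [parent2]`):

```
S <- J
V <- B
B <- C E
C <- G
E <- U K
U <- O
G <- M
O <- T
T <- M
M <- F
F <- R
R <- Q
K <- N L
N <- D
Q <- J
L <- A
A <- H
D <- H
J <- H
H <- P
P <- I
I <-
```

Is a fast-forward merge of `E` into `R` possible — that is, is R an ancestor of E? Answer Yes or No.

A fast-forward from R to E is possible iff R is an ancestor of E.
Ancestors of E: {A, D, E, F, H, I, J, K, L, M, N, O, P, Q, R, T, U}.
R is among them, so fast-forward is possible.

Yes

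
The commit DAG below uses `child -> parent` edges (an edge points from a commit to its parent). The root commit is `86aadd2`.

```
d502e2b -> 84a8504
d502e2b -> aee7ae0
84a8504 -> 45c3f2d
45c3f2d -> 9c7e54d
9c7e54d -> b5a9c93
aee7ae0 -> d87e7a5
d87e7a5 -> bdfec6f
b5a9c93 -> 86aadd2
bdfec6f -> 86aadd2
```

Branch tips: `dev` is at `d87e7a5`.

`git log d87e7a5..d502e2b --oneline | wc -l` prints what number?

6

Reachable from d502e2b: {45c3f2d, 84a8504, 86aadd2, 9c7e54d, aee7ae0, b5a9c93, bdfec6f, d502e2b, d87e7a5}.
Reachable from d87e7a5: {86aadd2, bdfec6f, d87e7a5}.
In d502e2b's history but not d87e7a5's: {45c3f2d, 84a8504, 9c7e54d, aee7ae0, b5a9c93, d502e2b} — 6 commits.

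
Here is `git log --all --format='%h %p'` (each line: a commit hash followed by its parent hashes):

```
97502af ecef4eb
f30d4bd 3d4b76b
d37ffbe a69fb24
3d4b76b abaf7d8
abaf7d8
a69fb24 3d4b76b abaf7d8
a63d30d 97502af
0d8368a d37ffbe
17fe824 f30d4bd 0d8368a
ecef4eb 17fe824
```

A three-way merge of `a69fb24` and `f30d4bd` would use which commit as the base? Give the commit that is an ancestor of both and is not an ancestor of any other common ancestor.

3d4b76b

Ancestors of a69fb24: {3d4b76b, a69fb24, abaf7d8}.
Ancestors of f30d4bd: {3d4b76b, abaf7d8, f30d4bd}.
Common ancestors: {3d4b76b, abaf7d8}.
Among these, 3d4b76b is not an ancestor of any other common ancestor — it is the merge base.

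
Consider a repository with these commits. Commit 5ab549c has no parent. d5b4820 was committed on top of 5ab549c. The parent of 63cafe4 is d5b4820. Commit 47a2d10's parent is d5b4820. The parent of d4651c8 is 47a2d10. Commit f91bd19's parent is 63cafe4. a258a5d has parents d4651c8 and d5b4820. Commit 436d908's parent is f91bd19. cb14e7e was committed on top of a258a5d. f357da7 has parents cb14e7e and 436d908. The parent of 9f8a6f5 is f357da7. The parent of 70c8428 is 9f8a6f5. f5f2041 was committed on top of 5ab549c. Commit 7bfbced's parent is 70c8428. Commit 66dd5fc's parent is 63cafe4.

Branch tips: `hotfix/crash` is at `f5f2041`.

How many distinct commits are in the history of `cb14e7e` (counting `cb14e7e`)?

6

Walking parent pointers from cb14e7e: reachable set = {47a2d10, 5ab549c, a258a5d, cb14e7e, d4651c8, d5b4820}.
That is 6 commits.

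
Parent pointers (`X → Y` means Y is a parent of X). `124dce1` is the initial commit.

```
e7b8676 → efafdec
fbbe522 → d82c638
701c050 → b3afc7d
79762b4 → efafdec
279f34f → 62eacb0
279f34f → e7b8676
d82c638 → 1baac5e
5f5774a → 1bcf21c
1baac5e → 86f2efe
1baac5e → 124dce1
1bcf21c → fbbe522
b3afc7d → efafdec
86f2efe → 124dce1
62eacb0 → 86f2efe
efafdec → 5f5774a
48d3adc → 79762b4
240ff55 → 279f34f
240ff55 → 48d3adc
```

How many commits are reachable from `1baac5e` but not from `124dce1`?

2

Reachable from 1baac5e: {124dce1, 1baac5e, 86f2efe}.
Reachable from 124dce1: {124dce1}.
In 1baac5e's history but not 124dce1's: {1baac5e, 86f2efe} — 2 commits.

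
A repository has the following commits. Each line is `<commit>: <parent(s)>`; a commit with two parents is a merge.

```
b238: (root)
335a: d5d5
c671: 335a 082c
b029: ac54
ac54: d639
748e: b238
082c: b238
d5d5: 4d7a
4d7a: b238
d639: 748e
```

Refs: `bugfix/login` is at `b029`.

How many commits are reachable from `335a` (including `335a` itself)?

4

Walking parent pointers from 335a: reachable set = {335a, 4d7a, b238, d5d5}.
That is 4 commits.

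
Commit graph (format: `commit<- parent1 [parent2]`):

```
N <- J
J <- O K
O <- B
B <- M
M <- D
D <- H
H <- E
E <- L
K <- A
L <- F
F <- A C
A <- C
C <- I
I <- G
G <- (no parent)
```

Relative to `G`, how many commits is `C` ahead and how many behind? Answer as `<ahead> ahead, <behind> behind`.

2 ahead, 0 behind

Reachable from C: {C, G, I}.
Reachable from G: {G}.
Only in C's history (ahead): {C, I} — 2.
Only in G's history (behind): {} — 0.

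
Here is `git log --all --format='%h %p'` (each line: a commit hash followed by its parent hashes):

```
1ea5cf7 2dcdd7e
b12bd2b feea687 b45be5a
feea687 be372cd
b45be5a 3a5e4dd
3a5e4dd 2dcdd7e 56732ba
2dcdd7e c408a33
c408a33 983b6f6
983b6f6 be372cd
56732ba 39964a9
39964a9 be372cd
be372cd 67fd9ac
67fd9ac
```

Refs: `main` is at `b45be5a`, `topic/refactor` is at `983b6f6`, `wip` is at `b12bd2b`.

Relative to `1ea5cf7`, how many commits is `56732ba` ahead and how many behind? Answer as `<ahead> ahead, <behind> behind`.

Reachable from 56732ba: {39964a9, 56732ba, 67fd9ac, be372cd}.
Reachable from 1ea5cf7: {1ea5cf7, 2dcdd7e, 67fd9ac, 983b6f6, be372cd, c408a33}.
Only in 56732ba's history (ahead): {39964a9, 56732ba} — 2.
Only in 1ea5cf7's history (behind): {1ea5cf7, 2dcdd7e, 983b6f6, c408a33} — 4.

2 ahead, 4 behind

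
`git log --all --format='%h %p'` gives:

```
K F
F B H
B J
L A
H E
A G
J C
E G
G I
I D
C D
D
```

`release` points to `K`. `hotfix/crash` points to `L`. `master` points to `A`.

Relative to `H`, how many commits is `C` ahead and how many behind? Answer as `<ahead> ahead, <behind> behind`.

Reachable from C: {C, D}.
Reachable from H: {D, E, G, H, I}.
Only in C's history (ahead): {C} — 1.
Only in H's history (behind): {E, G, H, I} — 4.

1 ahead, 4 behind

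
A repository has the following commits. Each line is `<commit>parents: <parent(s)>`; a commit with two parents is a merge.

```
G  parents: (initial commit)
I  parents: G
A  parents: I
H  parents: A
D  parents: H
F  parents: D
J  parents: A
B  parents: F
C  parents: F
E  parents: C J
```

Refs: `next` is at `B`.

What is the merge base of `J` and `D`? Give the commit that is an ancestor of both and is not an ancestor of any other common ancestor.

A

Ancestors of J: {A, G, I, J}.
Ancestors of D: {A, D, G, H, I}.
Common ancestors: {A, G, I}.
Among these, A is not an ancestor of any other common ancestor — it is the merge base.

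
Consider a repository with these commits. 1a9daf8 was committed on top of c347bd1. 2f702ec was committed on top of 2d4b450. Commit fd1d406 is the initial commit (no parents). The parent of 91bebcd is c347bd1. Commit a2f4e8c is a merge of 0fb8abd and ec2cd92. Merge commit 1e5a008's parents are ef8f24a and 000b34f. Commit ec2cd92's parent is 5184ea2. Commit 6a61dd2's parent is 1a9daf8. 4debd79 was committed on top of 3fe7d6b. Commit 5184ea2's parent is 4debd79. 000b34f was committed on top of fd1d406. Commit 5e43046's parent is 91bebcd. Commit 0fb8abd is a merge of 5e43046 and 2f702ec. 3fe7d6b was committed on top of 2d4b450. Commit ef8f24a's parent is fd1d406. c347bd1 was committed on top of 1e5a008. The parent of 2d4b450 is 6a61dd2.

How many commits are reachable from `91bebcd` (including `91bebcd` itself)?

Walking parent pointers from 91bebcd: reachable set = {000b34f, 1e5a008, 91bebcd, c347bd1, ef8f24a, fd1d406}.
That is 6 commits.

6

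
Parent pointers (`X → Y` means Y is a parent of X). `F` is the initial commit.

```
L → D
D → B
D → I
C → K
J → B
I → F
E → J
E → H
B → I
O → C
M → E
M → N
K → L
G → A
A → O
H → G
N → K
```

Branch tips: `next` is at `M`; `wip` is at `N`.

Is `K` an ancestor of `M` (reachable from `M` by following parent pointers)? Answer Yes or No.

Yes

Ancestors of M (commits reachable by following parents): {A, B, C, D, E, F, G, H, I, J, K, L, M, N, O}.
K is in that set, so it is an ancestor of M.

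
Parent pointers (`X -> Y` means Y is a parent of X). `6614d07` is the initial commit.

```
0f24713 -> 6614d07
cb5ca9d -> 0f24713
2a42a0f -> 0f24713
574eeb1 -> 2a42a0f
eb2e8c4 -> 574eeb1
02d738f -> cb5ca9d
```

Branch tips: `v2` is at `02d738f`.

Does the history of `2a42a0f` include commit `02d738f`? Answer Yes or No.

No

Ancestors of 2a42a0f: {0f24713, 2a42a0f, 6614d07}.
02d738f is not in that set, so it is not an ancestor of 2a42a0f.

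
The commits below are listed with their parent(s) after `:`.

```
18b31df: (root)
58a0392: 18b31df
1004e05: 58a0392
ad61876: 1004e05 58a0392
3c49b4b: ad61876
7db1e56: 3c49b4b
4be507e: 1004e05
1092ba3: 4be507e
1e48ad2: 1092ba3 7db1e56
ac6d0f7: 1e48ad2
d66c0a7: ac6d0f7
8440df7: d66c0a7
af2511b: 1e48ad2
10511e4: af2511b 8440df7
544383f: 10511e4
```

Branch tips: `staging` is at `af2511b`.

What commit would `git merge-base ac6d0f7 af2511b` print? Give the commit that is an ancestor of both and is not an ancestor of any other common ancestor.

Ancestors of ac6d0f7: {1004e05, 1092ba3, 18b31df, 1e48ad2, 3c49b4b, 4be507e, 58a0392, 7db1e56, ac6d0f7, ad61876}.
Ancestors of af2511b: {1004e05, 1092ba3, 18b31df, 1e48ad2, 3c49b4b, 4be507e, 58a0392, 7db1e56, ad61876, af2511b}.
Common ancestors: {1004e05, 1092ba3, 18b31df, 1e48ad2, 3c49b4b, 4be507e, 58a0392, 7db1e56, ad61876}.
Among these, 1e48ad2 is not an ancestor of any other common ancestor — it is the merge base.

1e48ad2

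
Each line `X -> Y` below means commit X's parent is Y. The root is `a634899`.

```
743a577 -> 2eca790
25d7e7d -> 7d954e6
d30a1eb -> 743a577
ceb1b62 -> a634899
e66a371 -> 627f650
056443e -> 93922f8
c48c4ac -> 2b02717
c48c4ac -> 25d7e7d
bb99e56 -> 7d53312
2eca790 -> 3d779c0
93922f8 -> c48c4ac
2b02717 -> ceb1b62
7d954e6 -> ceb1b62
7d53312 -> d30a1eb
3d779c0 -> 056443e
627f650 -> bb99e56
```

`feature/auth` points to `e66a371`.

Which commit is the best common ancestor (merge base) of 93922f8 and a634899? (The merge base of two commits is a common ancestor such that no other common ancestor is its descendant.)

a634899

Ancestors of 93922f8: {25d7e7d, 2b02717, 7d954e6, 93922f8, a634899, c48c4ac, ceb1b62}.
Ancestors of a634899: {a634899}.
Common ancestors: {a634899}.
The only common ancestor is a634899, so it is the merge base.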